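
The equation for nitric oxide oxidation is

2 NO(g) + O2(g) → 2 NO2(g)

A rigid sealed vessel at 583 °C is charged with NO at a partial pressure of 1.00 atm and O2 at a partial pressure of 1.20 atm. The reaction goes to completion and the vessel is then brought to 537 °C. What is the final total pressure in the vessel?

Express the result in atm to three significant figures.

With V and T fixed, P_i ∝ n_i, so the mole ratios apply directly to partial pressures at 583 °C.
P(O2) required for 1.00 atm of NO = (1/2) × 1.00 = 0.5000 atm; available 1.20 atm, so NO is limiting.
P(O2) remaining = 1.20 − (1/2) × 1.00 = 0.7000 atm
P(gaseous products) = (2)/2 × 1.00 = 1.000 atm
P_total at 583 °C = 0.7000 + 1.000 = 1.700 atm
Scaling to 537 °C: P = 1.700 × 810.15/856.15 = 1.609 atm

1.61 atm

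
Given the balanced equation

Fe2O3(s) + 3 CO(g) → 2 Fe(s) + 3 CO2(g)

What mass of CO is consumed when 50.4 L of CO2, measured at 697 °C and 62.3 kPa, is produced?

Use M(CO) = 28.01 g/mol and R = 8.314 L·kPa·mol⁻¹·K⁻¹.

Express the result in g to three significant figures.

n(CO2) = PV/RT = (62.3 × 50.4) / (8.314 × 970.15) = 0.3893 mol
n(CO) = (3/3) × 0.3893 = 0.3893 mol
m(CO) = 0.3893 × 28.01 = 10.90 g

10.9 g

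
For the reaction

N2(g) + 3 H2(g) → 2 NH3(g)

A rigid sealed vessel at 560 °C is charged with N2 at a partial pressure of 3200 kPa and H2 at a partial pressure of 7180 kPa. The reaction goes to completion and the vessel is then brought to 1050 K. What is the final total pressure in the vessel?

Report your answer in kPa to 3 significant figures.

7050 kPa

Because the vessel is rigid and T is held at 560 °C, work the stoichiometry in partial pressures (P_i = n_iRT/V).
P(H2) required for 3200 kPa of N2 = (3/1) × 3200 = 9600 kPa; available 7180 kPa, so H2 is limiting.
P(N2) remaining = 3200 − (1/3) × 7180 = 806.7 kPa
P(gaseous products) = (2)/3 × 7180 = 4787 kPa
P_total at 560 °C = 806.7 + 4787 = 5594 kPa
Scaling to 1050 K: P = 5594 × 1050/833.15 = 7050 kPa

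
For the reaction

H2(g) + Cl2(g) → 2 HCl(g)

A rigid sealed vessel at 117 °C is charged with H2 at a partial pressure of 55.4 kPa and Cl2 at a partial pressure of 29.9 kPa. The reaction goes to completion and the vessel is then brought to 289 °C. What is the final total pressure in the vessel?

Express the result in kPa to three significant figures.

123 kPa

At constant V, partial pressures at 117 °C are proportional to moles, so apply stoichiometry directly to pressures.
P(Cl2) required for 55.4 kPa of H2 = (1/1) × 55.4 = 55.40 kPa; available 29.9 kPa, so Cl2 is limiting.
P(H2) remaining = 55.4 − (1/1) × 29.9 = 25.50 kPa
P(gaseous products) = (2)/1 × 29.9 = 59.80 kPa
P_total at 117 °C = 25.50 + 59.80 = 85.30 kPa
Scaling to 289 °C: P = 85.30 × 562.15/390.15 = 122.9 kPa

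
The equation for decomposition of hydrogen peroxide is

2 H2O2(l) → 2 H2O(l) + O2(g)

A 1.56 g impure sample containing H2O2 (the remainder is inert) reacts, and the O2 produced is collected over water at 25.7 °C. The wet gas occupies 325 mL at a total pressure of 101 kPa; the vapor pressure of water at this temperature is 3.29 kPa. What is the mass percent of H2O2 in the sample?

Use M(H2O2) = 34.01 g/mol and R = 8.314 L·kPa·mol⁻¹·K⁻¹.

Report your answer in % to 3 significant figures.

55.7 %

P(O2) = 101 − 3.29 = 97.71 kPa
n(O2) = PV/RT = (97.71 × 0.3250) / (8.314 × 298.85) = 0.01278 mol
n(H2O2) = (2/1) × 0.01278 = 0.02556 mol
m(H2O2) = 0.02556 × 34.01 = 0.8693 g
%H2O2 = 0.8693 / 1.56 × 100 = 55.72%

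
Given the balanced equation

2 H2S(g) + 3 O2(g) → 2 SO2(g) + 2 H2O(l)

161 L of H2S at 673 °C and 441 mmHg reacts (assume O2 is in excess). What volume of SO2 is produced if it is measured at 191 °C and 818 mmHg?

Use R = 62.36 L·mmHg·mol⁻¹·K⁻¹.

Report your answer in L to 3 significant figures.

42.6 L

n(H2S) = PV/RT = (441 × 161) / (62.36 × 946.15) = 1.203 mol
n(SO2) = (2/2) × 1.203 = 1.203 mol
V = nRT/P = 1.203 × 62.36 × 464.15 / 818 = 42.57 L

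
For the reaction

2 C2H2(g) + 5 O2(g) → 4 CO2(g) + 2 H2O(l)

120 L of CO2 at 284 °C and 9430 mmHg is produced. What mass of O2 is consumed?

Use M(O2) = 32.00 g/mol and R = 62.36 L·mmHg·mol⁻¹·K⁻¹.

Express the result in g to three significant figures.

1300 g

n(CO2) = PV/RT = (9430 × 120) / (62.36 × 557.15) = 32.57 mol
n(O2) = (5/4) × 32.57 = 40.71 mol
m(O2) = 40.71 × 32.00 = 1303 g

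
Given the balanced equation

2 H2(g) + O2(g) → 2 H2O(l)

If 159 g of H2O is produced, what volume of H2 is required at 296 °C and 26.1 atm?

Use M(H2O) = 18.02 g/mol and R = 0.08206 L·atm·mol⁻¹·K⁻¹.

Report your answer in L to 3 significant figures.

15.8 L

n(H2O) = 159.0 / 18.02 = 8.824 mol
n(H2) = (2/2) × 8.824 = 8.824 mol
V = nRT/P = 8.824 × 0.08206 × 569.15 / 26.1 = 15.79 L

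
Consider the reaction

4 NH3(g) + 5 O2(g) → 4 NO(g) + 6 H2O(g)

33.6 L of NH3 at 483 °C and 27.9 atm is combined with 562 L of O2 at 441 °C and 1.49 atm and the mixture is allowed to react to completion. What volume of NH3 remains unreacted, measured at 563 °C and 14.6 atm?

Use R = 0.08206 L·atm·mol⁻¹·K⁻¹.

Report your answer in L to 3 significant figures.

n(NH3) = PV/RT = (27.9 × 33.6) / (0.08206 × 756.15) = 15.11 mol
n(O2) = PV/RT = (1.49 × 562) / (0.08206 × 714.15) = 14.29 mol
For 15.11 mol NH3, stoichiometry requires (5/4) × 15.11 = 18.89 mol O2; 14.29 mol is available, so O2 is limiting.
n(NH3) consumed = (4/5) × 14.29 = 11.43 mol; remaining = 15.11 − 11.43 = 3.680 mol
V(NH3) = nRT/P = 3.680 × 0.08206 × 836.15 / 14.6 = 17.29 L

17.3 L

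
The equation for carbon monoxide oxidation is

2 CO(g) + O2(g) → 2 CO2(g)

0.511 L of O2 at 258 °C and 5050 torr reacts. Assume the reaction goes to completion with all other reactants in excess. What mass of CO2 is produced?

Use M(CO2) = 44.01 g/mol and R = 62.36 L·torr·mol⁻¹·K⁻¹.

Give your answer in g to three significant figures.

6.86 g

n(O2) = PV/RT = (5050 × 0.511) / (62.36 × 531.15) = 0.07791 mol
n(CO2) = (2/1) × 0.07791 = 0.1558 mol
m(CO2) = 0.1558 × 44.01 = 6.857 g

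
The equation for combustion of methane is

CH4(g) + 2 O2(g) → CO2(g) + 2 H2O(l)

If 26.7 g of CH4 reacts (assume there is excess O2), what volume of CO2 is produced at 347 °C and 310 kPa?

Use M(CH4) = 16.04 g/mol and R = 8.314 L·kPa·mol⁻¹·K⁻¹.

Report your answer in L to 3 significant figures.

n(CH4) = 26.70 / 16.04 = 1.665 mol
n(CO2) = (1/1) × 1.665 = 1.665 mol
V = nRT/P = 1.665 × 8.314 × 620.15 / 310 = 27.69 L

27.7 L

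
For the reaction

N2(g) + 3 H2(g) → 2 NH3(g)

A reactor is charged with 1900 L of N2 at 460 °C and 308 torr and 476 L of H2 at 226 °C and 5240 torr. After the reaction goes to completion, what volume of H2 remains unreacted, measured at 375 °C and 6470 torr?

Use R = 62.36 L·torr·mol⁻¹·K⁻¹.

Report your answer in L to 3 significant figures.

261 L

n(N2) = PV/RT = (308 × 1900) / (62.36 × 733.15) = 12.80 mol
n(H2) = PV/RT = (5240 × 476) / (62.36 × 499.15) = 80.13 mol
For 12.80 mol N2, stoichiometry requires (3/1) × 12.80 = 38.40 mol H2; 80.13 mol is available, so N2 is limiting.
n(H2) consumed = (3/1) × 12.80 = 38.40 mol; remaining = 80.13 − 38.40 = 41.73 mol
V(H2) = nRT/P = 41.73 × 62.36 × 648.15 / 6470 = 260.7 L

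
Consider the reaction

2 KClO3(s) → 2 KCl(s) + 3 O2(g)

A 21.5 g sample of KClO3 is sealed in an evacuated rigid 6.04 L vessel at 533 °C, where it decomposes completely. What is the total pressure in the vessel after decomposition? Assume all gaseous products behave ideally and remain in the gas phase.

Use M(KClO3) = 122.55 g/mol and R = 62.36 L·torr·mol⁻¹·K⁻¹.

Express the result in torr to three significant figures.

n(KClO3) = 21.5 / 122.55 = 0.1754 mol
n(gas produced) = (3/2) × 0.1754 = 0.2631 mol
P = nRT/V = 0.2631 × 62.36 × 806.15 / 6.04 = 2190 torr

2190 torr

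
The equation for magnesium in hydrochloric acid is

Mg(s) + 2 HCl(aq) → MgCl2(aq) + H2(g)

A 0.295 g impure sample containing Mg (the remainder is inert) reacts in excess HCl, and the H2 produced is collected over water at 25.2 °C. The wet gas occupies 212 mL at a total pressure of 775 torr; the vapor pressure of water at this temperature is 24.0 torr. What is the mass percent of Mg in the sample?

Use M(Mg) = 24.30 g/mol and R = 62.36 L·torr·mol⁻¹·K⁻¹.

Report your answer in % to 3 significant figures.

70.5 %

P(H2) = 775 − 24.0 = 751.0 torr
n(H2) = PV/RT = (751.0 × 0.2120) / (62.36 × 298.35) = 0.008557 mol
n(Mg) = (1/1) × 0.008557 = 0.008557 mol
m(Mg) = 0.008557 × 24.30 = 0.2079 g
%Mg = 0.2079 / 0.295 × 100 = 70.47%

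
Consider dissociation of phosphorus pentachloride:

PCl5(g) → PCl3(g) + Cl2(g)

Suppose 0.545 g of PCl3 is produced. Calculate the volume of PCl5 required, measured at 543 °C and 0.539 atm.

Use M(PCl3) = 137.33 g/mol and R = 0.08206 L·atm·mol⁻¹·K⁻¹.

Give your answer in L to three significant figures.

n(PCl3) = 0.5450 / 137.33 = 0.003969 mol
n(PCl5) = (1/1) × 0.003969 = 0.003969 mol
V = nRT/P = 0.003969 × 0.08206 × 816.15 / 0.539 = 0.4932 L

0.493 L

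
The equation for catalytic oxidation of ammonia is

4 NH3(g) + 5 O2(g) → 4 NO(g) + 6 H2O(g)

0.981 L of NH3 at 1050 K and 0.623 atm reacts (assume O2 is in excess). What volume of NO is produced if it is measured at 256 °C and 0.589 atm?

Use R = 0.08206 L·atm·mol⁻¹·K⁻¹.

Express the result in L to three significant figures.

0.523 L

n(NH3) = PV/RT = (0.623 × 0.981) / (0.08206 × 1050) = 0.007093 mol
n(NO) = (4/4) × 0.007093 = 0.007093 mol
V = nRT/P = 0.007093 × 0.08206 × 529.15 / 0.589 = 0.5229 L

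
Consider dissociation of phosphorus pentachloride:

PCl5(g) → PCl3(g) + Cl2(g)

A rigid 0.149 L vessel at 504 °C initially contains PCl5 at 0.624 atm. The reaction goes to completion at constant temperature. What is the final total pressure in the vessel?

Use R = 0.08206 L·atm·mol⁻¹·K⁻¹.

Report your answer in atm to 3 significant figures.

Since T and V are fixed, P_final/P_initial = n_final/n_initial = 2/1.
P_final = (2/1) × 0.624 = 1.248 atm

1.25 atm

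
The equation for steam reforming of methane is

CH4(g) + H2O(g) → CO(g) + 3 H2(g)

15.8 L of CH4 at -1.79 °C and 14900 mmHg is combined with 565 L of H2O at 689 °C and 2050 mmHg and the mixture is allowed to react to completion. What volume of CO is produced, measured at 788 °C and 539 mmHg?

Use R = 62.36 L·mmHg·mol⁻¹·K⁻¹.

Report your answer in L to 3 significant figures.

1710 L

n(CH4) = PV/RT = (14900 × 15.8) / (62.36 × 271.36) = 13.91 mol
n(H2O) = PV/RT = (2050 × 565) / (62.36 × 962.15) = 19.30 mol
For 13.91 mol CH4, stoichiometry requires (1/1) × 13.91 = 13.91 mol H2O; 19.30 mol is available, so CH4 is limiting.
n(CO) = (1/1) × 13.91 = 13.91 mol
V(CO) = nRT/P = 13.91 × 62.36 × 1061.15 / 539 = 1708 L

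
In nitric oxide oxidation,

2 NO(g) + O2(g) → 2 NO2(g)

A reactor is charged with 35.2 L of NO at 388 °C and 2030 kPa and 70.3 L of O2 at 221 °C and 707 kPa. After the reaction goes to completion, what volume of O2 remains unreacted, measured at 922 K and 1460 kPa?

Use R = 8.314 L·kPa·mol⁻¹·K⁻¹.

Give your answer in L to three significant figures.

n(NO) = PV/RT = (2030 × 35.2) / (8.314 × 661.15) = 13.00 mol
n(O2) = PV/RT = (707 × 70.3) / (8.314 × 494.15) = 12.10 mol
For 13.00 mol NO, stoichiometry requires (1/2) × 13.00 = 6.500 mol O2; 12.10 mol is available, so NO is limiting.
n(O2) consumed = (1/2) × 13.00 = 6.500 mol; remaining = 12.10 − 6.500 = 5.600 mol
V(O2) = nRT/P = 5.600 × 8.314 × 922 / 1460 = 29.40 L

29.4 L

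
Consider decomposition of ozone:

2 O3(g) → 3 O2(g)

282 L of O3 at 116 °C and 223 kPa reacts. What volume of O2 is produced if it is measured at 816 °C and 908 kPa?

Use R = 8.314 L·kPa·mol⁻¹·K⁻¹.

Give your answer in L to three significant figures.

n(O3) = PV/RT = (223 × 282) / (8.314 × 389.15) = 19.44 mol
n(O2) = (3/2) × 19.44 = 29.16 mol
V = nRT/P = 29.16 × 8.314 × 1089.15 / 908 = 290.8 L

291 L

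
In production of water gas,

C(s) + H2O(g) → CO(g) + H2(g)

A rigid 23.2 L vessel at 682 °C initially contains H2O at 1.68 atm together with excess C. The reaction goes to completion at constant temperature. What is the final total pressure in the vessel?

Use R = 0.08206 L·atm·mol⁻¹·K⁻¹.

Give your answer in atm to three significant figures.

Since T and V are fixed, P_final/P_initial = n_final/n_initial = 2/1.
P_final = (2/1) × 1.68 = 3.360 atm

3.36 atm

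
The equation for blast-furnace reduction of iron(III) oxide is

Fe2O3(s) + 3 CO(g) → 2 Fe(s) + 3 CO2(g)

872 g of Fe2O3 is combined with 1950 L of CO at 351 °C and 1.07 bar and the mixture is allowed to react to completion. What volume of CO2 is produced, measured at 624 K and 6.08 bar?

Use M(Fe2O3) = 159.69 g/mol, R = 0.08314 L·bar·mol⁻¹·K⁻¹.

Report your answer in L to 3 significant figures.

n(Fe2O3) = 872 / 159.69 = 5.461 mol
n(CO) = PV/RT = (1.07 × 1950) / (0.08314 × 624.15) = 40.21 mol
For 5.461 mol Fe2O3, stoichiometry requires (3/1) × 5.461 = 16.38 mol CO; 40.21 mol is available, so Fe2O3 is limiting.
n(CO2) = (3/1) × 5.461 = 16.38 mol
V(CO2) = nRT/P = 16.38 × 0.08314 × 624 / 6.08 = 139.8 L

140 L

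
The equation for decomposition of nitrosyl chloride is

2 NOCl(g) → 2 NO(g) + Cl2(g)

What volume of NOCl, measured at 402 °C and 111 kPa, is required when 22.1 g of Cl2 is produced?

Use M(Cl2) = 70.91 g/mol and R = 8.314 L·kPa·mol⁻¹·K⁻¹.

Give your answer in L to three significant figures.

31.5 L

n(Cl2) = 22.10 / 70.91 = 0.3117 mol
n(NOCl) = (2/1) × 0.3117 = 0.6234 mol
V = nRT/P = 0.6234 × 8.314 × 675.15 / 111 = 31.52 L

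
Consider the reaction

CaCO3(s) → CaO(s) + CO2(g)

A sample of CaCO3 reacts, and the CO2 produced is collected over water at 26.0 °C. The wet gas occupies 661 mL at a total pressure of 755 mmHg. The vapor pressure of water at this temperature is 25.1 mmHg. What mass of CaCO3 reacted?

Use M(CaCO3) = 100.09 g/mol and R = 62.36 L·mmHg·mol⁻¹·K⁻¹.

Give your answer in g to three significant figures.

2.59 g

P(CO2) = 755 − 25.1 = 729.9 mmHg
n(CO2) = PV/RT = (729.9 × 0.6610) / (62.36 × 299.15) = 0.02586 mol
n(CaCO3) = (1/1) × 0.02586 = 0.02586 mol
m(CaCO3) = 0.02586 × 100.09 = 2.588 g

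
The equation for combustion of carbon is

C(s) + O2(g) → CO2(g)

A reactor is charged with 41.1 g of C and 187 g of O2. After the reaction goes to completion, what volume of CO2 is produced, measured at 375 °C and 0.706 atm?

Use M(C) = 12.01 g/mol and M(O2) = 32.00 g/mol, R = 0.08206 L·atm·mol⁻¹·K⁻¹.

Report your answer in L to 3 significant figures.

n(C) = 41.1 / 12.01 = 3.422 mol
n(O2) = 187 / 32.00 = 5.844 mol
For 3.422 mol C, stoichiometry requires (1/1) × 3.422 = 3.422 mol O2; 5.844 mol is available, so C is limiting.
n(CO2) = (1/1) × 3.422 = 3.422 mol
V(CO2) = nRT/P = 3.422 × 0.08206 × 648.15 / 0.706 = 257.8 L

258 L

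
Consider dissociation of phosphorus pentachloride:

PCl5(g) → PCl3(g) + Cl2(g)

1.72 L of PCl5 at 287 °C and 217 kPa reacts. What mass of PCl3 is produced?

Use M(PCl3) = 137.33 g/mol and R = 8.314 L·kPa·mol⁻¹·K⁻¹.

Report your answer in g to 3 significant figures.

n(PCl5) = PV/RT = (217 × 1.72) / (8.314 × 560.15) = 0.08014 mol
n(PCl3) = (1/1) × 0.08014 = 0.08014 mol
m(PCl3) = 0.08014 × 137.33 = 11.01 g

11.0 g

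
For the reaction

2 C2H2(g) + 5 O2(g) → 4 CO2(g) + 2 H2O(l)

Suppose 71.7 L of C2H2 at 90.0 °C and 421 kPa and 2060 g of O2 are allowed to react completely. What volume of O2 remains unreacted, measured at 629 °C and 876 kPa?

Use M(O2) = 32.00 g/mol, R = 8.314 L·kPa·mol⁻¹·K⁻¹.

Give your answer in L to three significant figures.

n(C2H2) = PV/RT = (421 × 71.7) / (8.314 × 363.15) = 9.998 mol
n(O2) = 2060 / 32.00 = 64.38 mol
For 9.998 mol C2H2, stoichiometry requires (5/2) × 9.998 = 24.99 mol O2; 64.38 mol is available, so C2H2 is limiting.
n(O2) consumed = (5/2) × 9.998 = 24.99 mol; remaining = 64.38 − 24.99 = 39.39 mol
V(O2) = nRT/P = 39.39 × 8.314 × 902.15 / 876 = 337.3 L

337 L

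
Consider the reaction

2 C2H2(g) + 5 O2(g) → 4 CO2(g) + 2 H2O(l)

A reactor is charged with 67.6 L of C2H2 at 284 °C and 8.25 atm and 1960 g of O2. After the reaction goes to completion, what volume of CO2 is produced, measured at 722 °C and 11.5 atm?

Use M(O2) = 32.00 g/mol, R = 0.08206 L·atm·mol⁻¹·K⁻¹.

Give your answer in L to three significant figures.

n(C2H2) = PV/RT = (8.25 × 67.6) / (0.08206 × 557.15) = 12.20 mol
n(O2) = 1960 / 32.00 = 61.25 mol
For 12.20 mol C2H2, stoichiometry requires (5/2) × 12.20 = 30.50 mol O2; 61.25 mol is available, so C2H2 is limiting.
n(CO2) = (4/2) × 12.20 = 24.40 mol
V(CO2) = nRT/P = 24.40 × 0.08206 × 995.15 / 11.5 = 173.3 L

173 L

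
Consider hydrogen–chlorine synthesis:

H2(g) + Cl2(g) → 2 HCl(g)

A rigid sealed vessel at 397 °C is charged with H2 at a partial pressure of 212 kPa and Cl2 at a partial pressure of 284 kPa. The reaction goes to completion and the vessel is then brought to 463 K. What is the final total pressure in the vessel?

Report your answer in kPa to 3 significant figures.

343 kPa

At constant V, partial pressures at 397 °C are proportional to moles, so apply stoichiometry directly to pressures.
P(Cl2) required for 212 kPa of H2 = (1/1) × 212 = 212.0 kPa; available 284 kPa, so H2 is limiting.
P(Cl2) remaining = 284 − (1/1) × 212 = 72.00 kPa
P(gaseous products) = (2)/1 × 212 = 424.0 kPa
P_total at 397 °C = 72.00 + 424.0 = 496.0 kPa
Scaling to 463 K: P = 496.0 × 463/670.15 = 342.7 kPa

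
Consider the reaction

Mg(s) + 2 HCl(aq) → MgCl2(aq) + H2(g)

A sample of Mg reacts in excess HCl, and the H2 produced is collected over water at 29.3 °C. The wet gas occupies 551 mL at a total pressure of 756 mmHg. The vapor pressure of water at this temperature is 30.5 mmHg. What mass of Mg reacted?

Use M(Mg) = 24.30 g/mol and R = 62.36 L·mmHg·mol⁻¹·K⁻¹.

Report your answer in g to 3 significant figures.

0.515 g

P(H2) = 756 − 30.5 = 725.5 mmHg
n(H2) = PV/RT = (725.5 × 0.5510) / (62.36 × 302.45) = 0.02119 mol
n(Mg) = (1/1) × 0.02119 = 0.02119 mol
m(Mg) = 0.02119 × 24.30 = 0.5149 g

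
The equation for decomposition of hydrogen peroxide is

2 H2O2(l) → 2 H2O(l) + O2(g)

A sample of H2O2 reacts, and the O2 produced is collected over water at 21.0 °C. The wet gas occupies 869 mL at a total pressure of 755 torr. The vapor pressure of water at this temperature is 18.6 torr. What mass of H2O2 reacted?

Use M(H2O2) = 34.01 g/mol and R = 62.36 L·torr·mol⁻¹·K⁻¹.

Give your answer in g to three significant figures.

P(O2) = 755 − 18.6 = 736.4 torr
n(O2) = PV/RT = (736.4 × 0.8690) / (62.36 × 294.15) = 0.03489 mol
n(H2O2) = (2/1) × 0.03489 = 0.06978 mol
m(H2O2) = 0.06978 × 34.01 = 2.373 g

2.37 g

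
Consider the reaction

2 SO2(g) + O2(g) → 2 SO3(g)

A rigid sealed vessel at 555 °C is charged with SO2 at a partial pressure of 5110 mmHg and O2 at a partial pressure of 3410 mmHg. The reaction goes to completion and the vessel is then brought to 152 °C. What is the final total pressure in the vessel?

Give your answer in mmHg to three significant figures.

3060 mmHg

Because the vessel is rigid and T is held at 555 °C, work the stoichiometry in partial pressures (P_i = n_iRT/V).
P(O2) required for 5110 mmHg of SO2 = (1/2) × 5110 = 2555 mmHg; available 3410 mmHg, so SO2 is limiting.
P(O2) remaining = 3410 − (1/2) × 5110 = 855.0 mmHg
P(gaseous products) = (2)/2 × 5110 = 5110 mmHg
P_total at 555 °C = 855.0 + 5110 = 5965 mmHg
Scaling to 152 °C: P = 5965 × 425.15/828.15 = 3062 mmHg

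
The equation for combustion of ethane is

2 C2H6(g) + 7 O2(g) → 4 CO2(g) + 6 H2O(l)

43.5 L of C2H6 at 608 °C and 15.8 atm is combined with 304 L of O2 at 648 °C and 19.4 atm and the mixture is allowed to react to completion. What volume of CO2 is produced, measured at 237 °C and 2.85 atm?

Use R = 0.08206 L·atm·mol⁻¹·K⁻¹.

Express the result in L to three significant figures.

279 L

n(C2H6) = PV/RT = (15.8 × 43.5) / (0.08206 × 881.15) = 9.505 mol
n(O2) = PV/RT = (19.4 × 304) / (0.08206 × 921.15) = 78.02 mol
For 9.505 mol C2H6, stoichiometry requires (7/2) × 9.505 = 33.27 mol O2; 78.02 mol is available, so C2H6 is limiting.
n(CO2) = (4/2) × 9.505 = 19.01 mol
V(CO2) = nRT/P = 19.01 × 0.08206 × 510.15 / 2.85 = 279.2 L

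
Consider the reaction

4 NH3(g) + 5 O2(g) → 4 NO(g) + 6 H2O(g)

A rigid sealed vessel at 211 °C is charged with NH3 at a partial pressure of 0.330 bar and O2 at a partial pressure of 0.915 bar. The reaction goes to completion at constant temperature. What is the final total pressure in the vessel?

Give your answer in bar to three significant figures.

1.33 bar

At constant V, partial pressures at 211 °C are proportional to moles, so apply stoichiometry directly to pressures.
P(O2) required for 0.330 bar of NH3 = (5/4) × 0.330 = 0.4125 bar; available 0.915 bar, so NH3 is limiting.
P(O2) remaining = 0.915 − (5/4) × 0.330 = 0.5025 bar
P(gaseous products) = (4+6)/4 × 0.330 = 0.8250 bar
P_total at 211 °C = 0.5025 + 0.8250 = 1.327 bar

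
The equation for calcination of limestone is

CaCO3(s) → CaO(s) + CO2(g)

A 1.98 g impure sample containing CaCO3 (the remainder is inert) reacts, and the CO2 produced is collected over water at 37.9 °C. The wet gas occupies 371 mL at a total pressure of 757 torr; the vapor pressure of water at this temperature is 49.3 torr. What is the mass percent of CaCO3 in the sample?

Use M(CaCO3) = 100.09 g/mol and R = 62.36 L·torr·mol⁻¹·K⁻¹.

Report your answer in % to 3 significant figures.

P(CO2) = 757 − 49.3 = 707.7 torr
n(CO2) = PV/RT = (707.7 × 0.3710) / (62.36 × 311.05) = 0.01354 mol
n(CaCO3) = (1/1) × 0.01354 = 0.01354 mol
m(CaCO3) = 0.01354 × 100.09 = 1.355 g
%CaCO3 = 1.355 / 1.98 × 100 = 68.43%

68.4 %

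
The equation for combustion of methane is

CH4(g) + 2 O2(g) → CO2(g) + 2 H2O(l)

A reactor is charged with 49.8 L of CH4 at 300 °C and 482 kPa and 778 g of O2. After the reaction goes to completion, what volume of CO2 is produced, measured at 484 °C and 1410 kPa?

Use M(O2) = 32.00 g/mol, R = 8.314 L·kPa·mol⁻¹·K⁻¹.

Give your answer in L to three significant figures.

n(CH4) = PV/RT = (482 × 49.8) / (8.314 × 573.15) = 5.037 mol
n(O2) = 778 / 32.00 = 24.31 mol
For 5.037 mol CH4, stoichiometry requires (2/1) × 5.037 = 10.07 mol O2; 24.31 mol is available, so CH4 is limiting.
n(CO2) = (1/1) × 5.037 = 5.037 mol
V(CO2) = nRT/P = 5.037 × 8.314 × 757.15 / 1410 = 22.49 L

22.5 L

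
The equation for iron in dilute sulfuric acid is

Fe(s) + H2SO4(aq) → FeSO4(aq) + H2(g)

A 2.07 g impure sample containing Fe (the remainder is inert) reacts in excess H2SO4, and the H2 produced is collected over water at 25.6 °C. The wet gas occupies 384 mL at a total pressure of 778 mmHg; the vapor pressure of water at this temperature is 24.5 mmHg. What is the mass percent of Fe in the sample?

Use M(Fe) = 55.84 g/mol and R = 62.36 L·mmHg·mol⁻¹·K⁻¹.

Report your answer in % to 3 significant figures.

41.9 %

P(H2) = 778 − 24.5 = 753.5 mmHg
n(H2) = PV/RT = (753.5 × 0.3840) / (62.36 × 298.75) = 0.01553 mol
n(Fe) = (1/1) × 0.01553 = 0.01553 mol
m(Fe) = 0.01553 × 55.84 = 0.8672 g
%Fe = 0.8672 / 2.07 × 100 = 41.89%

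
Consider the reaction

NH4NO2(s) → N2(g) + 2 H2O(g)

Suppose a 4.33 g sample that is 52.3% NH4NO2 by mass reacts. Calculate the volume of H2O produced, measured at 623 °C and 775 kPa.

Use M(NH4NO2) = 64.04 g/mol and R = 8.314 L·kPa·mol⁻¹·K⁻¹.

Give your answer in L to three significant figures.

0.680 L

mass of NH4NO2 = 4.33 × 52.3/100 = 2.265 g
n(NH4NO2) = 2.265 / 64.04 = 0.03537 mol
n(H2O) = (2/1) × 0.03537 = 0.07074 mol
V = nRT/P = 0.07074 × 8.314 × 896.15 / 775 = 0.6801 L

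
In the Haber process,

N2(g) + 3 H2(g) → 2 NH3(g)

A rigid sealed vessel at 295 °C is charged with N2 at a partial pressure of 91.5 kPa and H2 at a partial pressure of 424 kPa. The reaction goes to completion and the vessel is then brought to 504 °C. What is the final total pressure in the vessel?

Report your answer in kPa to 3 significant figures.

455 kPa

At constant V, partial pressures at 295 °C are proportional to moles, so apply stoichiometry directly to pressures.
P(H2) required for 91.5 kPa of N2 = (3/1) × 91.5 = 274.5 kPa; available 424 kPa, so N2 is limiting.
P(H2) remaining = 424 − (3/1) × 91.5 = 149.5 kPa
P(gaseous products) = (2)/1 × 91.5 = 183.0 kPa
P_total at 295 °C = 149.5 + 183.0 = 332.5 kPa
Scaling to 504 °C: P = 332.5 × 777.15/568.15 = 454.8 kPa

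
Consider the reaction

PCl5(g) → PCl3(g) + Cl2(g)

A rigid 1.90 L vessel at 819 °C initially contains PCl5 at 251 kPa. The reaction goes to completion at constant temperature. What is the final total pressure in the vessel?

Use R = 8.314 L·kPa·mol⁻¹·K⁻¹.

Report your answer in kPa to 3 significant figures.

At constant T and V, P ∝ n(gas): 1 mol gas → 2 mol gas.
P_final = (2/1) × 251 = 502.0 kPa

502 kPa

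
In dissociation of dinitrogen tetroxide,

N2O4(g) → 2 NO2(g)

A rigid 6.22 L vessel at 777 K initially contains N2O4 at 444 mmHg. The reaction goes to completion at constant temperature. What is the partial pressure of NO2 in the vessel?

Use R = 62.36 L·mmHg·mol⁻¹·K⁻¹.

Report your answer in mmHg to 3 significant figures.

888 mmHg

n(N2O4)₀ = PV/RT = (444 × 6.22) / (62.36 × 777) = 0.05700 mol
n(NO2) = (2/1) × 0.05700 = 0.1140 mol
P(NO2) = nRT/V = 0.1140 × 62.36 × 777 / 6.22 = 888.1 mmHg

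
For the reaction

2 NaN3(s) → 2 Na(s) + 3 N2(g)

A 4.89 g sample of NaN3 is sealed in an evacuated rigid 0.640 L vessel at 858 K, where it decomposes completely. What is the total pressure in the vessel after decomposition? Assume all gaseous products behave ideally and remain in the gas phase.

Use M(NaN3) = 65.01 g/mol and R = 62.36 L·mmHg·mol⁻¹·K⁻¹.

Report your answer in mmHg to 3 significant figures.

n(NaN3) = 4.89 / 65.01 = 0.07522 mol
n(gas produced) = (3/2) × 0.07522 = 0.1128 mol
P = nRT/V = 0.1128 × 62.36 × 858 / 0.640 = 9430 mmHg

9430 mmHg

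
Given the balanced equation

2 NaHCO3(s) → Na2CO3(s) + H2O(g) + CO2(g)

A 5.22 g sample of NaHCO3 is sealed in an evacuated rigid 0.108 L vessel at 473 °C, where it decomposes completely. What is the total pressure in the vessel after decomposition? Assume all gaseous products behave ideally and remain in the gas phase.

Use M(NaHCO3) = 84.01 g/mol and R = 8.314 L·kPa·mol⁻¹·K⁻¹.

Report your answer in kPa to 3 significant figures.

n(NaHCO3) = 5.22 / 84.01 = 0.06214 mol
n(gas produced) = (2/2) × 0.06214 = 0.06214 mol
P = nRT/V = 0.06214 × 8.314 × 746.15 / 0.108 = 3569 kPa

3570 kPa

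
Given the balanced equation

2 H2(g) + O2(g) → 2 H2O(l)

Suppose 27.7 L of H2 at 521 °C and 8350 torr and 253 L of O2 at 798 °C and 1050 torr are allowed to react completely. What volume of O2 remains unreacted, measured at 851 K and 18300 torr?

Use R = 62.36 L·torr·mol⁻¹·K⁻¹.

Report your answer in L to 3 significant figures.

n(H2) = PV/RT = (8350 × 27.7) / (62.36 × 794.15) = 4.670 mol
n(O2) = PV/RT = (1050 × 253) / (62.36 × 1071.15) = 3.977 mol
For 4.670 mol H2, stoichiometry requires (1/2) × 4.670 = 2.335 mol O2; 3.977 mol is available, so H2 is limiting.
n(O2) consumed = (1/2) × 4.670 = 2.335 mol; remaining = 3.977 − 2.335 = 1.642 mol
V(O2) = nRT/P = 1.642 × 62.36 × 851 / 18300 = 4.762 L

4.76 L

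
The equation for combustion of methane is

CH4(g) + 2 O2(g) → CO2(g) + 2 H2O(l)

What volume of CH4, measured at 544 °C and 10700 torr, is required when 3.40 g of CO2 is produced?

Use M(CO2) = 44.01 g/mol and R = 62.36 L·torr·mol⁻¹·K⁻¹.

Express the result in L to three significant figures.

n(CO2) = 3.400 / 44.01 = 0.07726 mol
n(CH4) = (1/1) × 0.07726 = 0.07726 mol
V = nRT/P = 0.07726 × 62.36 × 817.15 / 10700 = 0.3679 L

0.368 L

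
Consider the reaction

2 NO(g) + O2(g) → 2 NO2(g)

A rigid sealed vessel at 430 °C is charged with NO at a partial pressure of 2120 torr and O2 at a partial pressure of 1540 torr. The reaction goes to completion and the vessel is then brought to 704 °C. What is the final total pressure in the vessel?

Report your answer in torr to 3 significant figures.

3610 torr

Because the vessel is rigid and T is held at 430 °C, work the stoichiometry in partial pressures (P_i = n_iRT/V).
P(O2) required for 2120 torr of NO = (1/2) × 2120 = 1060 torr; available 1540 torr, so NO is limiting.
P(O2) remaining = 1540 − (1/2) × 2120 = 480.0 torr
P(gaseous products) = (2)/2 × 2120 = 2120 torr
P_total at 430 °C = 480.0 + 2120 = 2600 torr
Scaling to 704 °C: P = 2600 × 977.15/703.15 = 3613 torr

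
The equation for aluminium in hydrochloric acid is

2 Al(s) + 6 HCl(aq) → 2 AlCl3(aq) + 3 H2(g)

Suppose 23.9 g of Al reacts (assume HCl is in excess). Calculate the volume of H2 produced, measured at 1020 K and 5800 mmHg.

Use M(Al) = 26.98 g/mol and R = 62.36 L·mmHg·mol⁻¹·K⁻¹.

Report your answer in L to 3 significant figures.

14.6 L

n(Al) = 23.90 / 26.98 = 0.8858 mol
n(H2) = (3/2) × 0.8858 = 1.329 mol
V = nRT/P = 1.329 × 62.36 × 1020 / 5800 = 14.57 L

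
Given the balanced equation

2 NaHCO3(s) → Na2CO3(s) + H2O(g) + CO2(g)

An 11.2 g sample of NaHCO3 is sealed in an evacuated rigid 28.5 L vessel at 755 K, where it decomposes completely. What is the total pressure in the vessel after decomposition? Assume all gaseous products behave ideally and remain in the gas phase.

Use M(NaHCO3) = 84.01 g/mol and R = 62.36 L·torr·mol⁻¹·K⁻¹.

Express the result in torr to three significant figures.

n(NaHCO3) = 11.2 / 84.01 = 0.1333 mol
n(gas produced) = (2/2) × 0.1333 = 0.1333 mol
P = nRT/V = 0.1333 × 62.36 × 755 / 28.5 = 220.2 torr

220 torr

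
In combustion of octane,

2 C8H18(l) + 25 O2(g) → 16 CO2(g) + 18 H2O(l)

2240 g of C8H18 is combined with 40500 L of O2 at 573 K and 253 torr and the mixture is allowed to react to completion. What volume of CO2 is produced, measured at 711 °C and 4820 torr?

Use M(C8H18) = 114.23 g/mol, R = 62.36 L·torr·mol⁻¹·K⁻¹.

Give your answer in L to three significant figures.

2000 L

n(C8H18) = 2240 / 114.23 = 19.61 mol
n(O2) = PV/RT = (253 × 40500) / (62.36 × 573) = 286.8 mol
For 19.61 mol C8H18, stoichiometry requires (25/2) × 19.61 = 245.1 mol O2; 286.8 mol is available, so C8H18 is limiting.
n(CO2) = (16/2) × 19.61 = 156.9 mol
V(CO2) = nRT/P = 156.9 × 62.36 × 984.15 / 4820 = 1998 L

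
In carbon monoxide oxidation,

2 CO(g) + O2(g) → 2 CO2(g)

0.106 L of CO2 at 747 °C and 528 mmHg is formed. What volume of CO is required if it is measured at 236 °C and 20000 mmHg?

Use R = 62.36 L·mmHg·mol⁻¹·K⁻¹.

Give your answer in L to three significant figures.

n(CO2) = PV/RT = (528 × 0.106) / (62.36 × 1020.15) = 0.0008798 mol
n(CO) = (2/2) × 0.0008798 = 0.0008798 mol
V = nRT/P = 0.0008798 × 62.36 × 509.15 / 20000 = 0.001397 L

0.00140 L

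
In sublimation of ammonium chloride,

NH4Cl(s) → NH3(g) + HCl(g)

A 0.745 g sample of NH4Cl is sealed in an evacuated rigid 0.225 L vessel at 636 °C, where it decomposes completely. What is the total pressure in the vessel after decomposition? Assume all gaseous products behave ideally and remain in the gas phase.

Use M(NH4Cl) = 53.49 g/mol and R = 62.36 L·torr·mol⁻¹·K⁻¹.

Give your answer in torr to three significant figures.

7020 torr

n(NH4Cl) = 0.745 / 53.49 = 0.01393 mol
n(gas produced) = (2/1) × 0.01393 = 0.02786 mol
P = nRT/V = 0.02786 × 62.36 × 909.15 / 0.225 = 7020 torr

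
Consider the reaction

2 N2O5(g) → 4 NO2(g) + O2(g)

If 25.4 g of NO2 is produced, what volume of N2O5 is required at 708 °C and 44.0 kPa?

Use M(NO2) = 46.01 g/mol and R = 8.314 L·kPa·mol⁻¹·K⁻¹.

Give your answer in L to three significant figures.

n(NO2) = 25.40 / 46.01 = 0.5521 mol
n(N2O5) = (2/4) × 0.5521 = 0.2761 mol
V = nRT/P = 0.2761 × 8.314 × 981.15 / 44.0 = 51.19 L

51.2 L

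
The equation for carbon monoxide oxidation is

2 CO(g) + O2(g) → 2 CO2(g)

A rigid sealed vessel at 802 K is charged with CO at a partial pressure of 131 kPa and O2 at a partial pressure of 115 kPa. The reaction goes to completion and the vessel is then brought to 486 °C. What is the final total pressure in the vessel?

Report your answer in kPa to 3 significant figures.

With V and T fixed, P_i ∝ n_i, so the mole ratios apply directly to partial pressures at 802 K.
P(O2) required for 131 kPa of CO = (1/2) × 131 = 65.50 kPa; available 115 kPa, so CO is limiting.
P(O2) remaining = 115 − (1/2) × 131 = 49.50 kPa
P(gaseous products) = (2)/2 × 131 = 131.0 kPa
P_total at 802 K = 49.50 + 131.0 = 180.5 kPa
Scaling to 486 °C: P = 180.5 × 759.15/802 = 170.9 kPa

171 kPa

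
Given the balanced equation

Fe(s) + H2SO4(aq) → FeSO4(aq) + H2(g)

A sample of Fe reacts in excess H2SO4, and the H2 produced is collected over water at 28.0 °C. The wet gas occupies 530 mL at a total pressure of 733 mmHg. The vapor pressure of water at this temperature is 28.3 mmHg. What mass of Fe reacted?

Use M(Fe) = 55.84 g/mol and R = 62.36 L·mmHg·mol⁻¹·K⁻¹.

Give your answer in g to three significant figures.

P(H2) = 733 − 28.3 = 704.7 mmHg
n(H2) = PV/RT = (704.7 × 0.5300) / (62.36 × 301.15) = 0.01989 mol
n(Fe) = (1/1) × 0.01989 = 0.01989 mol
m(Fe) = 0.01989 × 55.84 = 1.111 g

1.11 g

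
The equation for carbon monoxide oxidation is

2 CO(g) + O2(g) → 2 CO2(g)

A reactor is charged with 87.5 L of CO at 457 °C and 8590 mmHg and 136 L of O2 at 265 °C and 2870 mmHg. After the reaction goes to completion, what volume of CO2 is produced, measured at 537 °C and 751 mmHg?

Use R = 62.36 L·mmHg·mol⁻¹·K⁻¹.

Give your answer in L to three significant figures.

n(CO) = PV/RT = (8590 × 87.5) / (62.36 × 730.15) = 16.51 mol
n(O2) = PV/RT = (2870 × 136) / (62.36 × 538.15) = 11.63 mol
For 16.51 mol CO, stoichiometry requires (1/2) × 16.51 = 8.255 mol O2; 11.63 mol is available, so CO is limiting.
n(CO2) = (2/2) × 16.51 = 16.51 mol
V(CO2) = nRT/P = 16.51 × 62.36 × 810.15 / 751 = 1111 L

1110 L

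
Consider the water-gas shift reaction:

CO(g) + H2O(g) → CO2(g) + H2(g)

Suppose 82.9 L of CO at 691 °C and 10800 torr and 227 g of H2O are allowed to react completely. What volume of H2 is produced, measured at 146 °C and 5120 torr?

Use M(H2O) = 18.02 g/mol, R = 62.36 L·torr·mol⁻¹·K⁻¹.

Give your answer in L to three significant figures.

n(CO) = PV/RT = (10800 × 82.9) / (62.36 × 964.15) = 14.89 mol
n(H2O) = 227 / 18.02 = 12.60 mol
For 14.89 mol CO, stoichiometry requires (1/1) × 14.89 = 14.89 mol H2O; 12.60 mol is available, so H2O is limiting.
n(H2) = (1/1) × 12.60 = 12.60 mol
V(H2) = nRT/P = 12.60 × 62.36 × 419.15 / 5120 = 64.32 L

64.3 L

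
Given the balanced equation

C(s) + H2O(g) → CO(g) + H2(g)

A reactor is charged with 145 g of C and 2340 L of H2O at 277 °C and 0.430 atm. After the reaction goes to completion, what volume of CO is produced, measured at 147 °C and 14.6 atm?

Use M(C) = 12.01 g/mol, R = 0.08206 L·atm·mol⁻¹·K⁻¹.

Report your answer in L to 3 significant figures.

n(C) = 145 / 12.01 = 12.07 mol
n(H2O) = PV/RT = (0.430 × 2340) / (0.08206 × 550.15) = 22.29 mol
For 12.07 mol C, stoichiometry requires (1/1) × 12.07 = 12.07 mol H2O; 22.29 mol is available, so C is limiting.
n(CO) = (1/1) × 12.07 = 12.07 mol
V(CO) = nRT/P = 12.07 × 0.08206 × 420.15 / 14.6 = 28.50 L

28.5 L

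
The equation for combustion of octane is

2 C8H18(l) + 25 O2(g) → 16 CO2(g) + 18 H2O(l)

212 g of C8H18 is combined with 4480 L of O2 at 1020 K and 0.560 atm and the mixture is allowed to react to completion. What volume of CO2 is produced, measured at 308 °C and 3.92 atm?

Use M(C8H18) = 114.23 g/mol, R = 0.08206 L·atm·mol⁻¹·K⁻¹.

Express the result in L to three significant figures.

181 L

n(C8H18) = 212 / 114.23 = 1.856 mol
n(O2) = PV/RT = (0.560 × 4480) / (0.08206 × 1020) = 29.97 mol
For 1.856 mol C8H18, stoichiometry requires (25/2) × 1.856 = 23.20 mol O2; 29.97 mol is available, so C8H18 is limiting.
n(CO2) = (16/2) × 1.856 = 14.85 mol
V(CO2) = nRT/P = 14.85 × 0.08206 × 581.15 / 3.92 = 180.7 L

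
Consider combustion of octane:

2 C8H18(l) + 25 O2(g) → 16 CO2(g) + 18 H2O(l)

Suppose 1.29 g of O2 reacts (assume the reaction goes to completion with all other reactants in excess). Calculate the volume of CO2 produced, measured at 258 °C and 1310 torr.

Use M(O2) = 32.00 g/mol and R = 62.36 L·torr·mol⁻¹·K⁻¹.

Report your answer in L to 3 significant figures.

0.652 L

n(O2) = 1.290 / 32.00 = 0.04031 mol
n(CO2) = (16/25) × 0.04031 = 0.02580 mol
V = nRT/P = 0.02580 × 62.36 × 531.15 / 1310 = 0.6523 L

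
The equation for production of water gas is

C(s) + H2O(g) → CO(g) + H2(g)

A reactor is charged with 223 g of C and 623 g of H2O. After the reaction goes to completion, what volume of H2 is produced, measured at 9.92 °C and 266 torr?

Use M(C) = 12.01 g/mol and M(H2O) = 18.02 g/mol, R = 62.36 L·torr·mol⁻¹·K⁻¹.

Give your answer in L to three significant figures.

1230 L

n(C) = 223 / 12.01 = 18.57 mol
n(H2O) = 623 / 18.02 = 34.57 mol
For 18.57 mol C, stoichiometry requires (1/1) × 18.57 = 18.57 mol H2O; 34.57 mol is available, so C is limiting.
n(H2) = (1/1) × 18.57 = 18.57 mol
V(H2) = nRT/P = 18.57 × 62.36 × 283.07 / 266 = 1232 L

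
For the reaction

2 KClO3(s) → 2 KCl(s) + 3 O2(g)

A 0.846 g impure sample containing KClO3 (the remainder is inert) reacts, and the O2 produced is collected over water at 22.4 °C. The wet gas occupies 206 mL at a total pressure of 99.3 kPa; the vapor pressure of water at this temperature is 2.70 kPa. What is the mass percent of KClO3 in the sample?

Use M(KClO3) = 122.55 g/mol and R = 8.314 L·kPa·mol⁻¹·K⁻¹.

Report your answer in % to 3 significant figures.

78.2 %

P(O2) = 99.3 − 2.70 = 96.60 kPa
n(O2) = PV/RT = (96.60 × 0.2060) / (8.314 × 295.55) = 0.008098 mol
n(KClO3) = (2/3) × 0.008098 = 0.005399 mol
m(KClO3) = 0.005399 × 122.55 = 0.6616 g
%KClO3 = 0.6616 / 0.846 × 100 = 78.20%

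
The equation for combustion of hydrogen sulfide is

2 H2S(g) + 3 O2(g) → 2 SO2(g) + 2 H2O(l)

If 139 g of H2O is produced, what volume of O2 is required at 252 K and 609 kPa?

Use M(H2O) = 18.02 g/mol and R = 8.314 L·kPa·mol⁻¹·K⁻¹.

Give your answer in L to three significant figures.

n(H2O) = 139.0 / 18.02 = 7.714 mol
n(O2) = (3/2) × 7.714 = 11.57 mol
V = nRT/P = 11.57 × 8.314 × 252 / 609 = 39.80 L

39.8 L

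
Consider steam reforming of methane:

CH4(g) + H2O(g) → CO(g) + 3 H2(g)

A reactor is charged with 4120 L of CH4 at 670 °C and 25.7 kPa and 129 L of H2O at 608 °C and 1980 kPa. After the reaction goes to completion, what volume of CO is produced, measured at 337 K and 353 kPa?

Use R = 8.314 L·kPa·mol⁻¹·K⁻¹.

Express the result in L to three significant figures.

n(CH4) = PV/RT = (25.7 × 4120) / (8.314 × 943.15) = 13.50 mol
n(H2O) = PV/RT = (1980 × 129) / (8.314 × 881.15) = 34.87 mol
For 13.50 mol CH4, stoichiometry requires (1/1) × 13.50 = 13.50 mol H2O; 34.87 mol is available, so CH4 is limiting.
n(CO) = (1/1) × 13.50 = 13.50 mol
V(CO) = nRT/P = 13.50 × 8.314 × 337 / 353 = 107.2 L

107 L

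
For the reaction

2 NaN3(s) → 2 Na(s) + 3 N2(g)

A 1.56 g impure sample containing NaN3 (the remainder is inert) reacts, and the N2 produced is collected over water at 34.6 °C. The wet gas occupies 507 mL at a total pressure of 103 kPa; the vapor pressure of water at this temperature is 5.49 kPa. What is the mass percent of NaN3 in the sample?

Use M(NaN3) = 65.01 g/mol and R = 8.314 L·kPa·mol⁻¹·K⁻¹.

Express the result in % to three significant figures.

P(N2) = 103 − 5.49 = 97.51 kPa
n(N2) = PV/RT = (97.51 × 0.5070) / (8.314 × 307.75) = 0.01932 mol
n(NaN3) = (2/3) × 0.01932 = 0.01288 mol
m(NaN3) = 0.01288 × 65.01 = 0.8373 g
%NaN3 = 0.8373 / 1.56 × 100 = 53.67%

53.7 %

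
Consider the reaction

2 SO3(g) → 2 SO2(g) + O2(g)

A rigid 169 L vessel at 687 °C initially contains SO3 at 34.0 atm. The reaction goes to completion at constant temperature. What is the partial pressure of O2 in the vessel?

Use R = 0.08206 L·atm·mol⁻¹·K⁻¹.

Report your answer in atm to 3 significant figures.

n(SO3)₀ = PV/RT = (34.0 × 169) / (0.08206 × 960.15) = 72.93 mol
n(O2) = (1/2) × 72.93 = 36.47 mol
P(O2) = nRT/V = 36.47 × 0.08206 × 960.15 / 169 = 17.00 atm

17.0 atm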